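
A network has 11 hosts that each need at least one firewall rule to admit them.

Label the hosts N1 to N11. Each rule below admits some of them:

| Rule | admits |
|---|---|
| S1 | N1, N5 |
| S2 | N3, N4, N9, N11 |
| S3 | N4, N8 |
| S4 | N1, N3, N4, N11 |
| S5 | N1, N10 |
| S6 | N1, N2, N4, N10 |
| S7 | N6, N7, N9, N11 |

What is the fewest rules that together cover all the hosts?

S1 and S3 and S4 and S6 and S7 together: S1 ∪ S3 ∪ S4 ∪ S6 ∪ S7 = {N1, N2, N3, N4, N5, N6, N7, N8, N9, N10, N11} — every host is covered.
No 4 of the 7 rules cover everything (all 35 combinations miss at least one host), so 5 is optimal.

5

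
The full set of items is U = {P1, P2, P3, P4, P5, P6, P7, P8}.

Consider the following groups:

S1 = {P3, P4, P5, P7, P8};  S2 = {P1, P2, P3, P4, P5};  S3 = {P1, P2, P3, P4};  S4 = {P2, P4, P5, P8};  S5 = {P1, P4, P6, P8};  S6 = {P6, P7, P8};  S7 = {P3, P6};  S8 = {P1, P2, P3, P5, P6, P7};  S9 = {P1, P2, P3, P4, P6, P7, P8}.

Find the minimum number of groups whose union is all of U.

2

Take {S4, S9}. Their union is {P1, P2, P3, P4, P5, P6, P7, P8}, which is all 8 items.
No single group has all 8 items (the largest, S9, has 7), so 2 is optimal.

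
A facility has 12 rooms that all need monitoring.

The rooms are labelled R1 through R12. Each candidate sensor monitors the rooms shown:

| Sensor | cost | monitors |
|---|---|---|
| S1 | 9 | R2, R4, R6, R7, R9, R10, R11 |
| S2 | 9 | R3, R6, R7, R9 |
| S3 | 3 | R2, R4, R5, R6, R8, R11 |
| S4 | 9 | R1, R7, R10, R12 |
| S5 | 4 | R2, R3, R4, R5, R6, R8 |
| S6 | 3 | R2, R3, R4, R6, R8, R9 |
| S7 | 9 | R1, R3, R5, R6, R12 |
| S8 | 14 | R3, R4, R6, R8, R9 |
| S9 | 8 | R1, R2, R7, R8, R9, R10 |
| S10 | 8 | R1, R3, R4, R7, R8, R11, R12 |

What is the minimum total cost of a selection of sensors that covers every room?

15

S3, S4, S6 together cover every room (S3 ∪ S4 ∪ S6 = {R1, R2, R3, R4, R5, R6, R7, R8, R9, R10, R11, R12}); total cost 3 + 9 + 3 = 15.
No covering selection has total cost below 15.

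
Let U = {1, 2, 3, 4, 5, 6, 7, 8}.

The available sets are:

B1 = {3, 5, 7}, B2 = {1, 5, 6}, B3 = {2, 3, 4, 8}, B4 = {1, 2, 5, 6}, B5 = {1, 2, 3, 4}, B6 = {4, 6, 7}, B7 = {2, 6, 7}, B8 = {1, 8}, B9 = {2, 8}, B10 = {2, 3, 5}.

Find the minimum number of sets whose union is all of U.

B1 and B3 and B4 together: B1 ∪ B3 ∪ B4 = {1, 2, 3, 4, 5, 6, 7, 8} — every item is covered.
No 2 of the 10 sets cover everything (all 45 combinations miss at least one item), so 3 is optimal.

3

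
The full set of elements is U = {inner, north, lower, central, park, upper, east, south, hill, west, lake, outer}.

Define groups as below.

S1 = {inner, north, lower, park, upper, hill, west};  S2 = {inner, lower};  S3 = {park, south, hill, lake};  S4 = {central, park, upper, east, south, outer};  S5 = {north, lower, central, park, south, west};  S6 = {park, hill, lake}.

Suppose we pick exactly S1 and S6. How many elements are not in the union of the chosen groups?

Union of S1, S6 = {inner, north, lower, park, upper, hill, west, lake}.
Not covered: central, east, south, outer — 4 elements.

4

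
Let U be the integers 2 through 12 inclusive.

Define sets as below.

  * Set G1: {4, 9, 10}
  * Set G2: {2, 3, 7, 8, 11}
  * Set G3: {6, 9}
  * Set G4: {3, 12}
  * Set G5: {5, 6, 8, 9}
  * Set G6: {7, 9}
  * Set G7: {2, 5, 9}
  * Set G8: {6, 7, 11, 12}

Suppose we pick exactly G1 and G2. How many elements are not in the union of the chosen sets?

Union of G1, G2 = {2, 3, 4, 7, 8, 9, 10, 11}.
Not covered: 5, 6, 12 — 3 elements.

3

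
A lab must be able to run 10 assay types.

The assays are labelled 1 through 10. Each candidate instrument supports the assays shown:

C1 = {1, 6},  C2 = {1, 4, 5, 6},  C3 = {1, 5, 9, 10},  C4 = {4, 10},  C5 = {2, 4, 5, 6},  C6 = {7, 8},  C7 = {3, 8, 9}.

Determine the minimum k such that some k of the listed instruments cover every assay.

Take {C3, C5, C6, C7}. Their union is {1, 2, 3, 4, 5, 6, 7, 8, 9, 10}, which is all 10 assays.
No 3 of the 7 instruments cover everything (all 35 combinations miss at least one assay), so 4 is optimal.

4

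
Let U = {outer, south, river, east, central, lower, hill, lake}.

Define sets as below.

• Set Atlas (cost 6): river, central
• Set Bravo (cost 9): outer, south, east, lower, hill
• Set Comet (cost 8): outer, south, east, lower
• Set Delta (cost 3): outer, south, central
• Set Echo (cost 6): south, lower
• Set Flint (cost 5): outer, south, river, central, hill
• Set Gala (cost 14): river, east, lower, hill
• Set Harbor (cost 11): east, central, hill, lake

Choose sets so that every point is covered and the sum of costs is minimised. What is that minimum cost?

Echo, Flint, Harbor together cover every point (Echo ∪ Flint ∪ Harbor = {outer, south, river, east, central, lower, hill, lake}); total cost 6 + 5 + 11 = 22.
The greedy pick Delta, Flint, Comet, Harbor costs 27; no covering selection beats 22.

22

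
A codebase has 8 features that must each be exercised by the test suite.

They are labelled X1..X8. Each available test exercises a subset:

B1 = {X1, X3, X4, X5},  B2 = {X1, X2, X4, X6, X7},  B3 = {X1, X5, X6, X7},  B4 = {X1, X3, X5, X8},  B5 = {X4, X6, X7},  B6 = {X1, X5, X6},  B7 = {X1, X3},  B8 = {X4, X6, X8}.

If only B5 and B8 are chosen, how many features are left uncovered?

Union of B5, B8 = {X4, X6, X7, X8}.
Not covered: X1, X2, X3, X5 — 4 features.

4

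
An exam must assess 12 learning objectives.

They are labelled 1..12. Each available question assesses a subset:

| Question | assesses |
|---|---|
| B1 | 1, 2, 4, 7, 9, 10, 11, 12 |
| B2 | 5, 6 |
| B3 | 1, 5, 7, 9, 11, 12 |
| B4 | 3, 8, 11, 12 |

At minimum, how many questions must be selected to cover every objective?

3

B1 and B2 and B4 together: B1 ∪ B2 ∪ B4 = {1, 2, 3, 4, 5, 6, 7, 8, 9, 10, 11, 12} — every objective is covered.
Only B1 contains 2, so B1 is forced; the remaining 4 objectives need at least 2 more questions (each remaining question adds at most 2) — so at least 3 questions are needed, and 3 is optimal.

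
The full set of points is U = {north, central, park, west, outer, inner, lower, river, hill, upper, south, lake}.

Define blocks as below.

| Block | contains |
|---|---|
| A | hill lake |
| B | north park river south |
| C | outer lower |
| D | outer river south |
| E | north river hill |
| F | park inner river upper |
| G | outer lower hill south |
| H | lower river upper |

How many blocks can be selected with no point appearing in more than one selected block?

A, C, F are pairwise disjoint (A={hill,lake}; C={outer,lower}; F={park,inner,river,upper}).
Every remaining block overlaps one of these, and no 4 of the listed blocks are pairwise disjoint, so 3 is the maximum.

3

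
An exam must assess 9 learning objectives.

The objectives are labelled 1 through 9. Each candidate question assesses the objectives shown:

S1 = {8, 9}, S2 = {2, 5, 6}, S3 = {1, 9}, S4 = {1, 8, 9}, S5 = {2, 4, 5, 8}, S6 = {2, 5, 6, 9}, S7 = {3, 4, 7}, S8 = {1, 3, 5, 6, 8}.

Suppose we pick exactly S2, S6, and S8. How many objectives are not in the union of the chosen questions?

2

Union of S2, S6, S8 = {1, 2, 3, 5, 6, 8, 9}.
Not covered: 4, 7 — 2 objectives.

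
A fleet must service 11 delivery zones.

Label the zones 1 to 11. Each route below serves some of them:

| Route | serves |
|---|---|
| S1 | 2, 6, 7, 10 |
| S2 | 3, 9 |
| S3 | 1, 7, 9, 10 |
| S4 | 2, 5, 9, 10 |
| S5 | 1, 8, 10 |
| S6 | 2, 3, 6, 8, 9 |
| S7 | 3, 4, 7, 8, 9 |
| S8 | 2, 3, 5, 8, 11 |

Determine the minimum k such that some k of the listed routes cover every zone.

4

S1 and S5 and S7 and S8 together: S1 ∪ S5 ∪ S7 ∪ S8 = {1, 2, 3, 4, 5, 6, 7, 8, 9, 10, 11} — every zone is covered.
No 3 of the 8 routes cover everything (all 56 combinations miss at least one zone), so 4 is optimal.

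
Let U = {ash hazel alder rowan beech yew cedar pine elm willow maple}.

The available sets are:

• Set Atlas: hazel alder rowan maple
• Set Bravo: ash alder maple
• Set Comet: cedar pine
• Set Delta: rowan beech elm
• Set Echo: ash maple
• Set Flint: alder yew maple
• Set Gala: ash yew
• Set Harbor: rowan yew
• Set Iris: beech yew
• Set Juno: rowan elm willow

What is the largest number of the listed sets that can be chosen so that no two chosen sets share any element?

Bravo, Comet, Iris, Juno are pairwise disjoint (Bravo={ash,alder,maple}; Comet={cedar,pine}; Iris={beech,yew}; Juno={rowan,elm,willow}).
Every remaining set overlaps one of these, and no 5 of the listed sets are pairwise disjoint, so 4 is the maximum.

4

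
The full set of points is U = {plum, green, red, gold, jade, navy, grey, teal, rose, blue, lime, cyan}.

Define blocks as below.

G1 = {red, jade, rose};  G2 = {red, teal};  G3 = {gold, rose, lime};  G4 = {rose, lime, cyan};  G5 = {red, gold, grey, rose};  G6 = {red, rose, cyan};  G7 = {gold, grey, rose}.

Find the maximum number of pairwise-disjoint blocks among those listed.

G2, G3 are pairwise disjoint (G2={red,teal}; G3={gold,rose,lime}).
Every remaining block overlaps one of these, and no 3 of the listed blocks are pairwise disjoint, so 2 is the maximum.

2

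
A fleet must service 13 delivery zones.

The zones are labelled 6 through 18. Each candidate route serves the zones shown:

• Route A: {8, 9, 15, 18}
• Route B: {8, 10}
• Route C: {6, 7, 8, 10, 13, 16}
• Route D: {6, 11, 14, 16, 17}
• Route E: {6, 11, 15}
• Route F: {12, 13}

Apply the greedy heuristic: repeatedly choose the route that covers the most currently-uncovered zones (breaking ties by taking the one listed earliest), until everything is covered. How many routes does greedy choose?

4

Greedy: pick C (covers 6 new) → pick A (covers 3 new) → pick D (covers 3 new) → pick F (covers 1 new). Total picks: 4.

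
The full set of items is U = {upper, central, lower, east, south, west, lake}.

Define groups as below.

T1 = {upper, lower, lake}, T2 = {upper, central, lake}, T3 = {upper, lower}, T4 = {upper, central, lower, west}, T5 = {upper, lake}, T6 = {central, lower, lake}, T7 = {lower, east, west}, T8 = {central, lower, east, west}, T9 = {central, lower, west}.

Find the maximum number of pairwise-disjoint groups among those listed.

2

T5, T8 are pairwise disjoint (T5={upper,lake}; T8={central,lower,east,west}).
Every remaining group overlaps one of these, and no 3 of the listed groups are pairwise disjoint, so 2 is the maximum.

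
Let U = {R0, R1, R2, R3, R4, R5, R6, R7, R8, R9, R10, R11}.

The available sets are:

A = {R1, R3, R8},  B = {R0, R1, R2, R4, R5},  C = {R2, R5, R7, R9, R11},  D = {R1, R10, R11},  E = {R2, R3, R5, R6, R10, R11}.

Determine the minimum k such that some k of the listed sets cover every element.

A and B and C and E together: A ∪ B ∪ C ∪ E = {R0, R1, R2, R3, R4, R5, R6, R7, R8, R9, R10, R11} — every element is covered.
Only C contains R7, so C is forced; the remaining 7 elements need at least 3 more sets (each remaining set adds at most 3) — so at least 4 sets are needed, and 4 is optimal.

4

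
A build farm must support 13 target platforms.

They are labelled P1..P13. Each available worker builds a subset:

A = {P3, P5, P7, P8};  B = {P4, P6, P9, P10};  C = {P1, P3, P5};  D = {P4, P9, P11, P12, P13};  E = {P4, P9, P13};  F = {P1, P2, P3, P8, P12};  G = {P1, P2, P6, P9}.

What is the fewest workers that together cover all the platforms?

A and B and D and F together: A ∪ B ∪ D ∪ F = {P1, P2, P3, P4, P5, P6, P7, P8, P9, P10, P11, P12, P13} — every platform is covered.
No 3 of the 7 workers cover everything (all 35 combinations miss at least one platform), so 4 is optimal.

4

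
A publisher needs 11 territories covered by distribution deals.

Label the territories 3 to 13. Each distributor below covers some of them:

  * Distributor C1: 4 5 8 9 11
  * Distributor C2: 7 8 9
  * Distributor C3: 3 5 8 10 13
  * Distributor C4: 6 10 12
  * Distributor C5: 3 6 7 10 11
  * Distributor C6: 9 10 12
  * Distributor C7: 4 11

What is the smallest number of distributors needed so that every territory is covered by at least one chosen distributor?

4

Take {C1, C3, C5, C6}. Their union is {3, 4, 5, 6, 7, 8, 9, 10, 11, 12, 13}, which is all 11 territories.
No 3 of the 7 distributors cover everything (all 35 combinations miss at least one territory), so 4 is optimal.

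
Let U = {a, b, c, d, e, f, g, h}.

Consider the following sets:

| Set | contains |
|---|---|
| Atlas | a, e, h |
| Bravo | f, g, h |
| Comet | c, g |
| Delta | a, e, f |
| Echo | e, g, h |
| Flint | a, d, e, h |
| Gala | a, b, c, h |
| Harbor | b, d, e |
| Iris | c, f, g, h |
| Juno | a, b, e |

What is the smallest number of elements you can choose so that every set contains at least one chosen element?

Take T = {c, e, h}. Each listed set contains at least one of these, so T is a hitting set of size 3.
No choice of 2 elements meets every set, so 3 is the minimum.

3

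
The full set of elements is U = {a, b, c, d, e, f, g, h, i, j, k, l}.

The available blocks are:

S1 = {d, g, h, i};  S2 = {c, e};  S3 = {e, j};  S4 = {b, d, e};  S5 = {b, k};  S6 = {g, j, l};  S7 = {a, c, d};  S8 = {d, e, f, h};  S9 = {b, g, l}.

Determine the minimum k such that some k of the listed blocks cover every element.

S1 and S5 and S6 and S7 and S8 together: S1 ∪ S5 ∪ S6 ∪ S7 ∪ S8 = {a, b, c, d, e, f, g, h, i, j, k, l} — every element is covered.
Only S1 contains i, so S1 is forced; the remaining 8 elements need at least 4 more blocks (each remaining block adds at most 2) — so at least 5 blocks are needed, and 5 is optimal.

5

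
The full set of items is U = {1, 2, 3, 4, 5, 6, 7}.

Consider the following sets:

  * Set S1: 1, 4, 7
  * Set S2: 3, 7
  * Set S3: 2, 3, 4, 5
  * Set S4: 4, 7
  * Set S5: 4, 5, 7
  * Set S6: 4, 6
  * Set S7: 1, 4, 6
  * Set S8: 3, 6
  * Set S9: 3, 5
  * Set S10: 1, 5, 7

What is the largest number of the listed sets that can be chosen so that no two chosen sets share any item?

S6, S9 are pairwise disjoint (S6={4,6}; S9={3,5}).
Every remaining set overlaps one of these, and no 3 of the listed sets are pairwise disjoint, so 2 is the maximum.

2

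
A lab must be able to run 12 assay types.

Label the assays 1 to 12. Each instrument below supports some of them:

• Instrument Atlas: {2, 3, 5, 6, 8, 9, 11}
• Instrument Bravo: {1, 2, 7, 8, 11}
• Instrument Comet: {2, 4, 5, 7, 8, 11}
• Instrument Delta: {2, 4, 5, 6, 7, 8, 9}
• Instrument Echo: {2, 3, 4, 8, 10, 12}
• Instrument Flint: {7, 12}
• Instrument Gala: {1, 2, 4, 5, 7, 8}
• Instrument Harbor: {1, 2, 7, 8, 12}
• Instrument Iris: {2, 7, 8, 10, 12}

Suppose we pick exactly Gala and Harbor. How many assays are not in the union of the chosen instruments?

5

Union of Gala, Harbor = {1, 2, 4, 5, 7, 8, 12}.
Not covered: 3, 6, 9, 10, 11 — 5 assays.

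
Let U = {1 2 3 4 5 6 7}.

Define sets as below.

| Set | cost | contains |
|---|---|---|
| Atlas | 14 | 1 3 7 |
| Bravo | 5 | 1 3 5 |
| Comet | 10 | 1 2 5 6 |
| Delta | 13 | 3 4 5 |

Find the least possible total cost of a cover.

Atlas, Comet, Delta together cover every point (Atlas ∪ Comet ∪ Delta = {1, 2, 3, 4, 5, 6, 7}); total cost 14 + 10 + 13 = 37.
The greedy pick Bravo, Comet, Delta, Atlas costs 42; no covering selection beats 37.

37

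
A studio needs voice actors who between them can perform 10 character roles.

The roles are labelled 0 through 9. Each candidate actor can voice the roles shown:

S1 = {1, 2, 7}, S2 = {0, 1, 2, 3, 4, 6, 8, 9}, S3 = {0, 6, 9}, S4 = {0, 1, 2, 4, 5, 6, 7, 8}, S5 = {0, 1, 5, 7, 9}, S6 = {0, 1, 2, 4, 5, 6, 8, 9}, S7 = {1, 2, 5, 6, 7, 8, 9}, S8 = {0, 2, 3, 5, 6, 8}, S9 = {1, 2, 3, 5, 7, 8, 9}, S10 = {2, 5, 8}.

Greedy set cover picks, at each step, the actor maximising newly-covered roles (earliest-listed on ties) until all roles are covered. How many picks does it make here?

Greedy: pick S2 (covers 8 new) → pick S4 (covers 2 new). Total picks: 2.

2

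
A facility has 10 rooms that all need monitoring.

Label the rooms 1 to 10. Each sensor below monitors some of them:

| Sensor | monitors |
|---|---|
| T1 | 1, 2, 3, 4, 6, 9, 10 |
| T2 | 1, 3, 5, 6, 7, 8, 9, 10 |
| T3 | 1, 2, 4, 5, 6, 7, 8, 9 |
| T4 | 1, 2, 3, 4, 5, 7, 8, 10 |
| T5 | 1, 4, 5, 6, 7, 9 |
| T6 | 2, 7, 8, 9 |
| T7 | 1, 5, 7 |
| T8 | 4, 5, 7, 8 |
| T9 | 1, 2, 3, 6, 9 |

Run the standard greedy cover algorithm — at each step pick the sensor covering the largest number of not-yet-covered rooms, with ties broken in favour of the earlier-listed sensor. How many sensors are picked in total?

2

Greedy: pick T2 (covers 8 new) → pick T1 (covers 2 new). Total picks: 2.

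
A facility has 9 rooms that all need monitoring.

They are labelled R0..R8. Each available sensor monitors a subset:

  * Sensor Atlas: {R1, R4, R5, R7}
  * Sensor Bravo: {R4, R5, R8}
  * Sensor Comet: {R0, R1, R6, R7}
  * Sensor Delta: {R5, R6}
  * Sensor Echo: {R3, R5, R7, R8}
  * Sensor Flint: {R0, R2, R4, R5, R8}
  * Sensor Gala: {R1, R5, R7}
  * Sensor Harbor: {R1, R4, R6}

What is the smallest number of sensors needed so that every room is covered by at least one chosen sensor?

3

Echo and Flint and Harbor together: Echo ∪ Flint ∪ Harbor = {R0, R1, R2, R3, R4, R5, R6, R7, R8} — every room is covered.
Only Flint contains R2, so Flint is forced; the remaining 4 rooms need at least 2 more sensors (each remaining sensor adds at most 3) — so at least 3 sensors are needed, and 3 is optimal.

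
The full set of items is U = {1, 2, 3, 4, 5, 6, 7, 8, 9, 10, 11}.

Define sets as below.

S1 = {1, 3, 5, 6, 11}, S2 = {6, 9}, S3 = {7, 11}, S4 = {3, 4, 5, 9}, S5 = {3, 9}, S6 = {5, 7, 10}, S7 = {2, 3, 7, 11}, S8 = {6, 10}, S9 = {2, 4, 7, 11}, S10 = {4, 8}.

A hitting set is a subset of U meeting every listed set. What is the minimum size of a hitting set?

The 4 items {3, 4, 6, 7} hit every set.
The sets S3, S5, S8, S10 are pairwise disjoint, so any hitting set needs a separate item for each — at least 4. Hence 4 is optimal.

4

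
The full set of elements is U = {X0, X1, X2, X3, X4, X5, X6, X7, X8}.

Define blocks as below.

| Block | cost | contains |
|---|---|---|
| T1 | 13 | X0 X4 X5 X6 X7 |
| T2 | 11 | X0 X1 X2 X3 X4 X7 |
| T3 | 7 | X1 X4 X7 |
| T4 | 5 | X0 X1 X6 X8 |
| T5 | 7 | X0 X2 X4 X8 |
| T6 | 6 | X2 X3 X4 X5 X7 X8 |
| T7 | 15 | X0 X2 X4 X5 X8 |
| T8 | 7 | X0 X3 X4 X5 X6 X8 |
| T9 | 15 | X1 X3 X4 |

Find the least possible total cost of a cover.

T4, T6 together cover every element (T4 ∪ T6 = {X0, X1, X2, X3, X4, X5, X6, X7, X8}); total cost 5 + 6 = 11.
No covering selection has total cost below 11.

11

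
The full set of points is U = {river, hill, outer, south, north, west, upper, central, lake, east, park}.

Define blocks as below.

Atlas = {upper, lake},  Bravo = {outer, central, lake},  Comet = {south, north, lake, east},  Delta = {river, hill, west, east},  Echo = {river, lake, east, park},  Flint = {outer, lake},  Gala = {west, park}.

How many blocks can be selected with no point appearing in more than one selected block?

Atlas, Gala are pairwise disjoint (Atlas={upper,lake}; Gala={west,park}).
Every remaining block overlaps one of these, and no 3 of the listed blocks are pairwise disjoint, so 2 is the maximum.

2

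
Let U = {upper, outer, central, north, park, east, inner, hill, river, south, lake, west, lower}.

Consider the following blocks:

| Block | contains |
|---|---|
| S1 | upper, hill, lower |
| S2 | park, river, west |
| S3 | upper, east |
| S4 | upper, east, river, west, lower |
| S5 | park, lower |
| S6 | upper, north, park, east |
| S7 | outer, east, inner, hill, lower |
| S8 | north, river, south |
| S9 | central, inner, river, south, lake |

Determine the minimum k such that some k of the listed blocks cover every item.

S2 and S6 and S7 and S9 together: S2 ∪ S6 ∪ S7 ∪ S9 = {upper, outer, central, north, park, east, inner, hill, river, south, lake, west, lower} — every item is covered.
No 3 of the 9 blocks cover everything (all 84 combinations miss at least one item), so 4 is optimal.

4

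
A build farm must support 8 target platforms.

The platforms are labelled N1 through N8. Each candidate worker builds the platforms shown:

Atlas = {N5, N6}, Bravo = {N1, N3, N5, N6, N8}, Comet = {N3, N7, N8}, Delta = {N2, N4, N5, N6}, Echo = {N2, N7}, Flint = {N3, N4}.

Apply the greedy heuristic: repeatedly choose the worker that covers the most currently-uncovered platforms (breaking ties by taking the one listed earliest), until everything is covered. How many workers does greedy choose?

Greedy: pick Bravo (covers 5 new) → pick Delta (covers 2 new) → pick Comet (covers 1 new). Total picks: 3.

3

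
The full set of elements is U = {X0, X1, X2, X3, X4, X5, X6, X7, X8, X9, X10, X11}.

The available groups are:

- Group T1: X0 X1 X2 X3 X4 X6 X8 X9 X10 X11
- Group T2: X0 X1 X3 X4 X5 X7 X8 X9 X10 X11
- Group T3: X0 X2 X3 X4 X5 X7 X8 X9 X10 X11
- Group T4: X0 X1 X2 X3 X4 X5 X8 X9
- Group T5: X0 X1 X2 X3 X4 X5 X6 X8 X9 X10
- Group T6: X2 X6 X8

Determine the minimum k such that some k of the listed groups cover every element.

2

Take {T1, T2}. Their union is {X0, X1, X2, X3, X4, X5, X6, X7, X8, X9, X10, X11}, which is all 12 elements.
No single group has all 12 elements (the largest, T1, has 10), so 2 is optimal.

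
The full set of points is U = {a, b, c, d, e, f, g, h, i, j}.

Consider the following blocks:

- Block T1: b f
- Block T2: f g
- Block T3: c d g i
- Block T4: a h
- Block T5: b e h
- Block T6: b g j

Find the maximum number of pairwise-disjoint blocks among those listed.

3

T1, T3, T4 are pairwise disjoint (T1={b,f}; T3={c,d,g,i}; T4={a,h}).
Every remaining block overlaps one of these, and no 4 of the listed blocks are pairwise disjoint, so 3 is the maximum.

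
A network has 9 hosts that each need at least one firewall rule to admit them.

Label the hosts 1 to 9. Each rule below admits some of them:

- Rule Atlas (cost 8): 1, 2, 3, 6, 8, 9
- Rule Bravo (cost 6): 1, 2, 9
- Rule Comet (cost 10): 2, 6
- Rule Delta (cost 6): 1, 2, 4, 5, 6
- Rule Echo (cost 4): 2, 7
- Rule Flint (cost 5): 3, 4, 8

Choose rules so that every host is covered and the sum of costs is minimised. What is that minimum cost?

18

Atlas, Delta, Echo together cover every host (Atlas ∪ Delta ∪ Echo = {1, 2, 3, 4, 5, 6, 7, 8, 9}); total cost 8 + 6 + 4 = 18.
The greedy pick Delta, Flint, Echo, Bravo costs 21; no covering selection beats 18.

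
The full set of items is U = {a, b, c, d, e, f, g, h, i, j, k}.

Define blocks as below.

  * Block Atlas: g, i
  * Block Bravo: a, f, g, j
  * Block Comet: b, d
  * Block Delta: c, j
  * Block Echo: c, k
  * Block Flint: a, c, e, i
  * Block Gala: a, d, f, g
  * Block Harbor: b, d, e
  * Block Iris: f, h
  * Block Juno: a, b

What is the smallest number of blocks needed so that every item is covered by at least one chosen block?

5

Bravo and Echo and Flint and Harbor and Iris together: Bravo ∪ Echo ∪ Flint ∪ Harbor ∪ Iris = {a, b, c, d, e, f, g, h, i, j, k} — every item is covered.
No 4 of the 10 blocks cover everything (all 210 combinations miss at least one item), so 5 is optimal.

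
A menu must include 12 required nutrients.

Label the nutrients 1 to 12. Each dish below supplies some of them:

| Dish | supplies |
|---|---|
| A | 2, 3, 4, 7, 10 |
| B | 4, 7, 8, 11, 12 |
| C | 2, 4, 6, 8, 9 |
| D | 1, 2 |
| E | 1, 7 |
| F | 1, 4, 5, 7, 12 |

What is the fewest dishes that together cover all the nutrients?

4

Take {A, B, C, F}. Their union is {1, 2, 3, 4, 5, 6, 7, 8, 9, 10, 11, 12}, which is all 12 nutrients.
Only A contains 3, so A is forced; the remaining 7 nutrients need at least 3 more dishes (each remaining dish adds at most 3) — so at least 4 dishes are needed, and 4 is optimal.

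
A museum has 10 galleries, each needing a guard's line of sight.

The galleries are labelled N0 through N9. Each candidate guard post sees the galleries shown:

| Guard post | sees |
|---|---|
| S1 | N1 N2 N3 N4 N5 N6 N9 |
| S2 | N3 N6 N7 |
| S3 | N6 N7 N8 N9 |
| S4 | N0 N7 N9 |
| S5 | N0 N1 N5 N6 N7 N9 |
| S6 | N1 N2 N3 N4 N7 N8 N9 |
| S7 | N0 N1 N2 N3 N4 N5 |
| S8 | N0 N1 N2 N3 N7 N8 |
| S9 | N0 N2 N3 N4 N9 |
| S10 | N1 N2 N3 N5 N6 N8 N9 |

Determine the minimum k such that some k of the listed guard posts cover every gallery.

S5 and S6 together: S5 ∪ S6 = {N0, N1, N2, N3, N4, N5, N6, N7, N8, N9} — every gallery is covered.
No single guard post has all 10 galleries (the largest, S1, has 7), so 2 is optimal.

2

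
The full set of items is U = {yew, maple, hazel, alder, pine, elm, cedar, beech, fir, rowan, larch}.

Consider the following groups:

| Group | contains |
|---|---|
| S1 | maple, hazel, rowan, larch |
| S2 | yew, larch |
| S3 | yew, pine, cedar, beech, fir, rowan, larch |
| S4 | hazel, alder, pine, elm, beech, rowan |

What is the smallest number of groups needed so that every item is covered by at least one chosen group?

3

S1 and S3 and S4 together: S1 ∪ S3 ∪ S4 = {yew, maple, hazel, alder, pine, elm, cedar, beech, fir, rowan, larch} — every item is covered.
Only S1 contains maple, so S1 is forced; the remaining 7 items need at least 2 more groups (each remaining group adds at most 5) — so at least 3 groups are needed, and 3 is optimal.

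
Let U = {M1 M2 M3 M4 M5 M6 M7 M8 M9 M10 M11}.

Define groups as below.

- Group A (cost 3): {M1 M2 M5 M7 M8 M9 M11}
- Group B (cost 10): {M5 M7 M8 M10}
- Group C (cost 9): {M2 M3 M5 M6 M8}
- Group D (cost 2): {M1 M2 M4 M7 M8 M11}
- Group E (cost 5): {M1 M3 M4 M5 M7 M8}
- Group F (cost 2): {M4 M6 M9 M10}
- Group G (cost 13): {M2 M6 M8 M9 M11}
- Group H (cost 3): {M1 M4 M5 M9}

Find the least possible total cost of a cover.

9

D, E, F together cover every element (D ∪ E ∪ F = {M1, M2, M3, M4, M5, M6, M7, M8, M9, M10, M11}); total cost 2 + 5 + 2 = 9.
No covering selection has total cost below 9.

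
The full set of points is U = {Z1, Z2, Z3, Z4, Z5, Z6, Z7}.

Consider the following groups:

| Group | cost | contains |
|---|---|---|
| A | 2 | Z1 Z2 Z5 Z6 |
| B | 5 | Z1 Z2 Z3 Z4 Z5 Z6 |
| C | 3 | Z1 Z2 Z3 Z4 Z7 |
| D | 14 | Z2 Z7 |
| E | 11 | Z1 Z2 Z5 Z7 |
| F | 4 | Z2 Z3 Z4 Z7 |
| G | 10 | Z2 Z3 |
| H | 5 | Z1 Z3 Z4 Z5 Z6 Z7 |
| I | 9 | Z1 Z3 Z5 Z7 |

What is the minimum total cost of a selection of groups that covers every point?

5

A, C together cover every point (A ∪ C = {Z1, Z2, Z3, Z4, Z5, Z6, Z7}); total cost 2 + 3 = 5.
No covering selection has total cost below 5.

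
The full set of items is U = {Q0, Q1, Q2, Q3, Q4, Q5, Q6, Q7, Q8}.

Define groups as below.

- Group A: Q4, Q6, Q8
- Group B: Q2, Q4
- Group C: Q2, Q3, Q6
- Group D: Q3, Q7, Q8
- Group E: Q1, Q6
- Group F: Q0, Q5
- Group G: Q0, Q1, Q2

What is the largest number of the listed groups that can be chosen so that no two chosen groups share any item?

4

B, D, E, F are pairwise disjoint (B={Q2,Q4}; D={Q3,Q7,Q8}; E={Q1,Q6}; F={Q0,Q5}).
Every remaining group overlaps one of these, and no 5 of the listed groups are pairwise disjoint, so 4 is the maximum.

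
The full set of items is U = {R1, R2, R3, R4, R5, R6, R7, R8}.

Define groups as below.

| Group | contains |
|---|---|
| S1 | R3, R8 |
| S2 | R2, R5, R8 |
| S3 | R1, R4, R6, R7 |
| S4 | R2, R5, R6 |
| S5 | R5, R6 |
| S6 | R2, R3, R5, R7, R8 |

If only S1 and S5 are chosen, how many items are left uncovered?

Union of S1, S5 = {R3, R5, R6, R8}.
Not covered: R1, R2, R4, R7 — 4 items.

4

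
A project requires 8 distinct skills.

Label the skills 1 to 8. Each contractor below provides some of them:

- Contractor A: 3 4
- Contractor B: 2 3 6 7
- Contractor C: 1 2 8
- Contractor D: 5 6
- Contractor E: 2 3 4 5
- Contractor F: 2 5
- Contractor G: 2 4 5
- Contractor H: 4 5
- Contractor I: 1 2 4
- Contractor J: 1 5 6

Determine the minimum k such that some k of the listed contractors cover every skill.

Take {B, C, H}. Their union is {1, 2, 3, 4, 5, 6, 7, 8}, which is all 8 skills.
Only B contains 7, so B is forced; the remaining 4 skills need at least 2 more contractors (each remaining contractor adds at most 2) — so at least 3 contractors are needed, and 3 is optimal.

3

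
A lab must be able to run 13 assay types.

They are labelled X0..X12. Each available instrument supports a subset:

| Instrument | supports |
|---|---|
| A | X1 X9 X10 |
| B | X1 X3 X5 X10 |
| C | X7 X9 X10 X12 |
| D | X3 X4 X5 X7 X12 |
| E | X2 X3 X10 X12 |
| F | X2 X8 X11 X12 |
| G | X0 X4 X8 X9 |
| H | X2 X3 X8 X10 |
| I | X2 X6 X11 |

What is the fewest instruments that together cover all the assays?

4

Take {A, D, G, I}. Their union is {X0, X1, X2, X3, X4, X5, X6, X7, X8, X9, X10, X11, X12}, which is all 13 assays.
Only G contains X0, so G is forced; the remaining 9 assays need at least 3 more instruments (each remaining instrument adds at most 4) — so at least 4 instruments are needed, and 4 is optimal.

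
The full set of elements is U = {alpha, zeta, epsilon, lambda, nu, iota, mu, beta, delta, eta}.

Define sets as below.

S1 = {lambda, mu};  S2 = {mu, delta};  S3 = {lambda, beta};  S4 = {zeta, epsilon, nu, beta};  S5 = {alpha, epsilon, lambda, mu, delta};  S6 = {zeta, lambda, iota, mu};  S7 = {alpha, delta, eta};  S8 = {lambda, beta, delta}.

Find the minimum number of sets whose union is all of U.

S4 and S6 and S7 together: S4 ∪ S6 ∪ S7 = {alpha, zeta, epsilon, lambda, nu, iota, mu, beta, delta, eta} — every element is covered.
Only S4 contains nu, so S4 is forced; the remaining 6 elements need at least 2 more sets (each remaining set adds at most 4) — so at least 3 sets are needed, and 3 is optimal.

3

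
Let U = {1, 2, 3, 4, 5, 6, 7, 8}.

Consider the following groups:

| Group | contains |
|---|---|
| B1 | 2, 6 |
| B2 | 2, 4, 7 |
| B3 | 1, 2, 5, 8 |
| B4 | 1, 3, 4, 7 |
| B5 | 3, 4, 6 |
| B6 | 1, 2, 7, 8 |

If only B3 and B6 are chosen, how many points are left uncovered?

Union of B3, B6 = {1, 2, 5, 7, 8}.
Not covered: 3, 4, 6 — 3 points.

3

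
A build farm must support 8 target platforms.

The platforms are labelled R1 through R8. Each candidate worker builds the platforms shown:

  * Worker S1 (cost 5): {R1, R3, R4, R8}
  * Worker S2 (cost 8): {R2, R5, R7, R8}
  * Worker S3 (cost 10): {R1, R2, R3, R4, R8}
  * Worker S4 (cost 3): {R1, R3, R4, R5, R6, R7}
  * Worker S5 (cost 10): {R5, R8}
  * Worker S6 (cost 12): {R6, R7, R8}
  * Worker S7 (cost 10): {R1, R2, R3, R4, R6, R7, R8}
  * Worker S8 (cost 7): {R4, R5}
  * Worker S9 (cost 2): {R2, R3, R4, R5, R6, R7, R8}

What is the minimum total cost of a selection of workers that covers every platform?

S4, S9 together cover every platform (S4 ∪ S9 = {R1, R2, R3, R4, R5, R6, R7, R8}); total cost 3 + 2 = 5.
No covering selection has total cost below 5.

5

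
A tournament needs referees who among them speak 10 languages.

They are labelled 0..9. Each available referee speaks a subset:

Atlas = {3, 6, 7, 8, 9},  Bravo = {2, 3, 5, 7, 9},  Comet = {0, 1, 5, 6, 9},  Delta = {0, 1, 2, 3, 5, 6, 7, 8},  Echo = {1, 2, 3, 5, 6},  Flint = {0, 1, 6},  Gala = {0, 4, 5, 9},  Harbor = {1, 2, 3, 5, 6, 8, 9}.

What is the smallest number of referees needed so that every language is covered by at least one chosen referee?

Take {Delta, Gala}. Their union is {0, 1, 2, 3, 4, 5, 6, 7, 8, 9}, which is all 10 languages.
No single referee has all 10 languages (the largest, Delta, has 8), so 2 is optimal.

2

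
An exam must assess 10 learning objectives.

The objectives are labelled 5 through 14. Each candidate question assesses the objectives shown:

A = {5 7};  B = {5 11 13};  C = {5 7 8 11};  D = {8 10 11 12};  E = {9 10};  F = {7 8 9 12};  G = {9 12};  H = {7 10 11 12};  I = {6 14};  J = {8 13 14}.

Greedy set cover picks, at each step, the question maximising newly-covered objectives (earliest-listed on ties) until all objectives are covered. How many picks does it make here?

5

Greedy: pick C (covers 4 new) → pick D (covers 2 new) → pick I (covers 2 new) → pick B (covers 1 new) → pick E (covers 1 new). Total picks: 5.
(The true minimum cover uses only 4 questions, so greedy is not optimal here.)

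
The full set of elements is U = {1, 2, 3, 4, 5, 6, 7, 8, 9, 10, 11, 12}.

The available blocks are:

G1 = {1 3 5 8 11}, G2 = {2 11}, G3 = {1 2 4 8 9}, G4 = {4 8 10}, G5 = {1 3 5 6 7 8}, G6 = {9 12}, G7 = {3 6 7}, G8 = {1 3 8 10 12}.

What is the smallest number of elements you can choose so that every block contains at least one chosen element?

H = {3, 4, 11, 12} meets every block (each contains at least one member of H), and |H| = 4.
The blocks G2, G4, G6, G7 are pairwise disjoint, so any hitting set needs a separate element for each — at least 4. Hence 4 is optimal.

4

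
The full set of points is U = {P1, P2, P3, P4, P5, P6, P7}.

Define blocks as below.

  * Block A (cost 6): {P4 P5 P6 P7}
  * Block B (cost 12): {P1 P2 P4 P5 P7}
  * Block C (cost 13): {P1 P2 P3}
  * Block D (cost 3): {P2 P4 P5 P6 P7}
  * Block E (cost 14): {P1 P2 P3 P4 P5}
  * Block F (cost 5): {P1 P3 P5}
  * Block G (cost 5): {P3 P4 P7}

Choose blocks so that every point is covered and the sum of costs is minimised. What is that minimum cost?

D, F together cover every point (D ∪ F = {P1, P2, P3, P4, P5, P6, P7}); total cost 3 + 5 = 8.
No covering selection has total cost below 8.

8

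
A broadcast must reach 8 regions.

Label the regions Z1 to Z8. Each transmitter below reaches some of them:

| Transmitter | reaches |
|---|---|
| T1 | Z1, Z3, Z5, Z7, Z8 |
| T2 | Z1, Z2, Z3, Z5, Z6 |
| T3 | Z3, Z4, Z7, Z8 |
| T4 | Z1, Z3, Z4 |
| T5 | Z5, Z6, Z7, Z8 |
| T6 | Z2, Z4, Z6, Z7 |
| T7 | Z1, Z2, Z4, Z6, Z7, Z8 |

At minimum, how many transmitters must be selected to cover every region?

T1 and T6 together: T1 ∪ T6 = {Z1, Z2, Z3, Z4, Z5, Z6, Z7, Z8} — every region is covered.
No single transmitter has all 8 regions (the largest, T7, has 6), so 2 is optimal.

2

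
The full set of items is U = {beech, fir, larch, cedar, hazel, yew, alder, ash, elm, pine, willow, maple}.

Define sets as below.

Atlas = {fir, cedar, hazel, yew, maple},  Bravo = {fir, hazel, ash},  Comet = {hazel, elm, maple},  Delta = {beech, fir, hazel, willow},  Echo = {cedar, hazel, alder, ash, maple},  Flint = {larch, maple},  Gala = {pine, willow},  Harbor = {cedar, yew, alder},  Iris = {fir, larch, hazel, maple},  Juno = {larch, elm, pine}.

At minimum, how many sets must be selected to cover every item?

Atlas, Delta, Echo, and Juno cover everything between them: the union {beech, fir, larch, cedar, hazel, yew, alder, ash, elm, pine, willow, maple} is all of U.
No 3 of the 10 sets cover everything (all 120 combinations miss at least one item), so 4 is optimal.

4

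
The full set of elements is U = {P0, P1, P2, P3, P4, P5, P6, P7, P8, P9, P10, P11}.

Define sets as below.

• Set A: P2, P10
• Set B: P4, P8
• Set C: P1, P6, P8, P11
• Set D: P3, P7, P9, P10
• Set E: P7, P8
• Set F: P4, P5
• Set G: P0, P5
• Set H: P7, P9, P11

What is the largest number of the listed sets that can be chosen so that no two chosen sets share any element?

A, B, G, H are pairwise disjoint (A={P2,P10}; B={P4,P8}; G={P0,P5}; H={P7,P9,P11}).
Every remaining set overlaps one of these, and no 5 of the listed sets are pairwise disjoint, so 4 is the maximum.

4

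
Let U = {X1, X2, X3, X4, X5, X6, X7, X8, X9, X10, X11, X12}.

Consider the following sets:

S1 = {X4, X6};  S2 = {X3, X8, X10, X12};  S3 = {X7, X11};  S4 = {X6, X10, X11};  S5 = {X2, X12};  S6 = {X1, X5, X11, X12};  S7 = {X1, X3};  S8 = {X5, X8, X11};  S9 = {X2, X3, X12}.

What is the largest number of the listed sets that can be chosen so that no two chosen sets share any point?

4

S1, S5, S7, S8 are pairwise disjoint (S1={X4,X6}; S5={X2,X12}; S7={X1,X3}; S8={X5,X8,X11}).
Every remaining set overlaps one of these, and no 5 of the listed sets are pairwise disjoint, so 4 is the maximum.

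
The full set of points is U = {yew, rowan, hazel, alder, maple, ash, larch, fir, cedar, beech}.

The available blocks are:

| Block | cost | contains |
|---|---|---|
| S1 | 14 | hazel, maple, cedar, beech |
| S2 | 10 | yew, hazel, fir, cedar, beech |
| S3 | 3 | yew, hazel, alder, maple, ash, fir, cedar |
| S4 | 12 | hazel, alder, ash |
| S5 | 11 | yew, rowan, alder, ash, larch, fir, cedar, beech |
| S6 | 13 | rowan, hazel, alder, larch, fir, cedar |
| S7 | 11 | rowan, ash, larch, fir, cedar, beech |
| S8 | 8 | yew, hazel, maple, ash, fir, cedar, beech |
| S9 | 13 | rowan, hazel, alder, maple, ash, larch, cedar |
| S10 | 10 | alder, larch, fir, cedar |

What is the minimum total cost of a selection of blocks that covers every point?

S3, S5 together cover every point (S3 ∪ S5 = {yew, rowan, hazel, alder, maple, ash, larch, fir, cedar, beech}); total cost 3 + 11 = 14.
No covering selection has total cost below 14.

14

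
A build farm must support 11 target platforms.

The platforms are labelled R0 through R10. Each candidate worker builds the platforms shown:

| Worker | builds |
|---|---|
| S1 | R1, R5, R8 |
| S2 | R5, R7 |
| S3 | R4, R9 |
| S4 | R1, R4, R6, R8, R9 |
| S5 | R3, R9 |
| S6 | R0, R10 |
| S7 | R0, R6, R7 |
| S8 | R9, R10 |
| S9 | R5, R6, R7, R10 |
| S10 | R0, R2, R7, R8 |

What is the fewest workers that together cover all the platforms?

Take {S4, S5, S9, S10}. Their union is {R0, R1, R2, R3, R4, R5, R6, R7, R8, R9, R10}, which is all 11 platforms.
Only S5 contains R3, so S5 is forced; the remaining 9 platforms need at least 3 more workers (each remaining worker adds at most 4) — so at least 4 workers are needed, and 4 is optimal.

4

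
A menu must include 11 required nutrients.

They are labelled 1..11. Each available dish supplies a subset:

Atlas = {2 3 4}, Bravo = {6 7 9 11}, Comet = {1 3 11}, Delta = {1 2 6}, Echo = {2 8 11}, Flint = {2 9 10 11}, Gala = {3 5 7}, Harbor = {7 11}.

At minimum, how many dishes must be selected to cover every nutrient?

5

Atlas and Delta and Echo and Flint and Gala together: Atlas ∪ Delta ∪ Echo ∪ Flint ∪ Gala = {1, 2, 3, 4, 5, 6, 7, 8, 9, 10, 11} — every nutrient is covered.
No 4 of the 8 dishes cover everything (all 70 combinations miss at least one nutrient), so 5 is optimal.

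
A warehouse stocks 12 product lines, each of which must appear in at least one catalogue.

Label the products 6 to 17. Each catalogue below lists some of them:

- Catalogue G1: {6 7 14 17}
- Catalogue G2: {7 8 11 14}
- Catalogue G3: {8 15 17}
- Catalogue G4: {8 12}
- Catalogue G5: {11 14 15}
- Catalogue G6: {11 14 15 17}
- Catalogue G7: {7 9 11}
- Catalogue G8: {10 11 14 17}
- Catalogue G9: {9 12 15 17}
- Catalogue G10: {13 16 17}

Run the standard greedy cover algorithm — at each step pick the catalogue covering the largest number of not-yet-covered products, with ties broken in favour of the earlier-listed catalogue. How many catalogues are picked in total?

Greedy: pick G1 (covers 4 new) → pick G9 (covers 3 new) → pick G2 (covers 2 new) → pick G10 (covers 2 new) → pick G8 (covers 1 new). Total picks: 5.

5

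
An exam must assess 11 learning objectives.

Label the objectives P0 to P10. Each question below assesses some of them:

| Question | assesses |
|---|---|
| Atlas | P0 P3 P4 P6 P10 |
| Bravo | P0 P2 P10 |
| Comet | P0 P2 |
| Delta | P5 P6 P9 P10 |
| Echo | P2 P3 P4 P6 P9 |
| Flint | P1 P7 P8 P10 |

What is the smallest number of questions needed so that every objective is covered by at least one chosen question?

4

Atlas and Comet and Delta and Flint together: Atlas ∪ Comet ∪ Delta ∪ Flint = {P0, P1, P2, P3, P4, P5, P6, P7, P8, P9, P10} — every objective is covered.
Only Delta contains P5, so Delta is forced; the remaining 7 objectives need at least 3 more questions (each remaining question adds at most 3) — so at least 4 questions are needed, and 4 is optimal.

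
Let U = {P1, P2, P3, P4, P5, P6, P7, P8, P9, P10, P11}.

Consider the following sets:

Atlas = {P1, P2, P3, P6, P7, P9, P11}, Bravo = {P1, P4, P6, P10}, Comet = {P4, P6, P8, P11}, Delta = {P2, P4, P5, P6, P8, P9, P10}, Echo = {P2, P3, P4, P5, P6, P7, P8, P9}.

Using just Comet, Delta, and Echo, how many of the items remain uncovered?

Union of Comet, Delta, Echo = {P2, P3, P4, P5, P6, P7, P8, P9, P10, P11}.
Not covered: P1 — 1 item.

1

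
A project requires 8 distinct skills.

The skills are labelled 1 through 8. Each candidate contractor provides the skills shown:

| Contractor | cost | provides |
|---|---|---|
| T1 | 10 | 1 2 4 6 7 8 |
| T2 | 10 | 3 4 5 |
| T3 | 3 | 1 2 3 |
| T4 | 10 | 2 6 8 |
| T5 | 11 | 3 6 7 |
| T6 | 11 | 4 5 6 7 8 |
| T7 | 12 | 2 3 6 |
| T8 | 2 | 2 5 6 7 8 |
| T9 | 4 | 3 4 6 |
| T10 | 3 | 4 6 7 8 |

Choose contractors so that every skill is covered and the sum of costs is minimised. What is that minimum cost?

8

T3, T8, T10 together cover every skill (T3 ∪ T8 ∪ T10 = {1, 2, 3, 4, 5, 6, 7, 8}); total cost 3 + 2 + 3 = 8.
No covering selection has total cost below 8.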